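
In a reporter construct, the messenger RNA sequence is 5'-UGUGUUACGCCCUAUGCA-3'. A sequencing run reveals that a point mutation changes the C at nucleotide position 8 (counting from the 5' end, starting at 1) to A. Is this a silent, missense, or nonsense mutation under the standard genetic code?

missense

Position 8 falls in codon 3: ACG → Thr.
After the substitution the codon is AAG → Lys.
Thr ≠ Lys, so this is a missense mutation.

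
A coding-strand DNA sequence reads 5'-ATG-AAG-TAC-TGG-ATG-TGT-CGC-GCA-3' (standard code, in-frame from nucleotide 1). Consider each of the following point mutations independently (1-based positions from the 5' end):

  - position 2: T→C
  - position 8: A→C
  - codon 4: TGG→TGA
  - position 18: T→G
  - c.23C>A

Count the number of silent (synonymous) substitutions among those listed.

Codon 1: ATG (Met) → ACG (Thr) — missense.
Codon 3: TAC (Tyr) → TCC (Ser) — missense.
Codon 4: TGG (Trp) → TGA (Stop) — nonsense.
Codon 6: TGT (Cys) → TGG (Trp) — missense.
Codon 8: GCA (Ala) → GAA (Glu) — missense.
Synonymous: 0 of 5.

0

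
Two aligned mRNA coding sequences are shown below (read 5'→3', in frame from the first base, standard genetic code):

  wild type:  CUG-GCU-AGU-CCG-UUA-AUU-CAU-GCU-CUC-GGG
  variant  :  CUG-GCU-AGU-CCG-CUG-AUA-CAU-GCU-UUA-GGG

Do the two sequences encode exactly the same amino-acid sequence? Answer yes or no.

yes

Codon 1: CUG Leu / CUG Leu — identical.
Codon 2: GCU Ala / GCU Ala — identical.
Codon 3: AGU Ser / AGU Ser — identical.
Codon 4: CCG Pro / CCG Pro — identical.
Codon 5: UUA Leu / CUG Leu — synonymous.
Codon 6: AUU Ile / AUA Ile — synonymous.
Codon 7: CAU His / CAU His — identical.
Codon 8: GCU Ala / GCU Ala — identical.
Codon 9: CUC Leu / UUA Leu — synonymous.
Codon 10: GGG Gly / GGG Gly — identical.
Nonsynonymous differences: 0 → same protein.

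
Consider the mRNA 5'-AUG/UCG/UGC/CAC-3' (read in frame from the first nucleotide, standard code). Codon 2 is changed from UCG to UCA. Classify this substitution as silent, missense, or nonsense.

silent

Position 6 falls in codon 2: UCG → Ser.
After the substitution the codon is UCA → Ser.
Both encode Ser, so the change is synonymous.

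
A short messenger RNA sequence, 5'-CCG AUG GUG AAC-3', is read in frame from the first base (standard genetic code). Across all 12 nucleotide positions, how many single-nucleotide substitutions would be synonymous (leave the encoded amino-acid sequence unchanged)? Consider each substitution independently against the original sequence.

Codon 1 (CCG, Pro): 3 synonymous substitutions.
Codon 2 (AUG, Met): 0 synonymous substitutions.
Codon 3 (GUG, Val): 3 synonymous substitutions.
Codon 4 (AAC, Asn): 1 synonymous substitution.
Total: 3 + 0 + 3 + 1 = 7.

7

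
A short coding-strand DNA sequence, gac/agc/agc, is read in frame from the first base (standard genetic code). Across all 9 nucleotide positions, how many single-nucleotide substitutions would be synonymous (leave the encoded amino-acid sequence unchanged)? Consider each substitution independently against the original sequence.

Codon 1 (GAC, Asp): 1 synonymous substitution.
Codon 2 (AGC, Ser): 1 synonymous substitution.
Codon 3 (AGC, Ser): 1 synonymous substitution.
Total: 1 + 1 + 1 = 3.

3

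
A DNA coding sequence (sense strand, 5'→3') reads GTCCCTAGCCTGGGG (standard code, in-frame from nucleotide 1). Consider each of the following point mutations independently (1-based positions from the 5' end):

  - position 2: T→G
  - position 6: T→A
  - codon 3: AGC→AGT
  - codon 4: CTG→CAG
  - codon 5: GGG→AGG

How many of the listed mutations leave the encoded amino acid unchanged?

Codon 1: GTC (Val) → GGC (Gly) — missense.
Codon 2: CCT (Pro) → CCA (Pro) — synonymous.
Codon 3: AGC (Ser) → AGT (Ser) — synonymous.
Codon 4: CTG (Leu) → CAG (Gln) — missense.
Codon 5: GGG (Gly) → AGG (Arg) — missense.
Synonymous: 2 of 5.

2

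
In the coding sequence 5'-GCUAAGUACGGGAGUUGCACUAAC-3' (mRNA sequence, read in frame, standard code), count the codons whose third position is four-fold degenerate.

Codon 1 GCU (Ala): third position 4-fold.
Codon 2 AAG (Lys): third position 2-fold.
Codon 3 UAC (Tyr): third position 2-fold.
Codon 4 GGG (Gly): third position 4-fold.
Codon 5 AGU (Ser): third position 2-fold.
Codon 6 UGC (Cys): third position 2-fold.
Codon 7 ACU (Thr): third position 4-fold.
Codon 8 AAC (Asn): third position 2-fold.
Four-fold degenerate third positions: 3.

3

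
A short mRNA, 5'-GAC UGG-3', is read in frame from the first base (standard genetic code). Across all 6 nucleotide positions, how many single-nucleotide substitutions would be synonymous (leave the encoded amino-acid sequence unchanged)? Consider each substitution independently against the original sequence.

1

Codon 1 (GAC, Asp): 1 synonymous substitution.
Codon 2 (UGG, Trp): 0 synonymous substitutions.
Total: 1 + 0 = 1.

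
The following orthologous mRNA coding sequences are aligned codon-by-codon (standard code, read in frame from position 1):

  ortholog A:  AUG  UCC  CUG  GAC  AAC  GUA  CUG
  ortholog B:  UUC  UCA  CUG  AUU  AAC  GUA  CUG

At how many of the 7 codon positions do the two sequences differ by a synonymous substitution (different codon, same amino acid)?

1

Codon 1: AUG Met / UUC Phe — nonsynonymous.
Codon 2: UCC Ser / UCA Ser — synonymous.
Codon 3: CUG Leu / CUG Leu — identical.
Codon 4: GAC Asp / AUU Ile — nonsynonymous.
Codon 5: AAC Asn / AAC Asn — identical.
Codon 6: GUA Val / GUA Val — identical.
Codon 7: CUG Leu / CUG Leu — identical.
Synonymous differences: 1.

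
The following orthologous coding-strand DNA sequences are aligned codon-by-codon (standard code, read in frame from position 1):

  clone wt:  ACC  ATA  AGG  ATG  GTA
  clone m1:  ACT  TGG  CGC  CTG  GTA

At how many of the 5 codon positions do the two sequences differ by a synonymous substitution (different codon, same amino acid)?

Codon 1: ACC Thr / ACT Thr — synonymous.
Codon 2: ATA Ile / TGG Trp — nonsynonymous.
Codon 3: AGG Arg / CGC Arg — synonymous.
Codon 4: ATG Met / CTG Leu — nonsynonymous.
Codon 5: GTA Val / GTA Val — identical.
Synonymous differences: 2.

2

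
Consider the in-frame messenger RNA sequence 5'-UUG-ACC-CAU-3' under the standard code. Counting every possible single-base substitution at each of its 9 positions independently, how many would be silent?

Codon 1 (UUG, Leu): 2 synonymous substitutions.
Codon 2 (ACC, Thr): 3 synonymous substitutions.
Codon 3 (CAU, His): 1 synonymous substitution.
Total: 2 + 3 + 1 = 6.

6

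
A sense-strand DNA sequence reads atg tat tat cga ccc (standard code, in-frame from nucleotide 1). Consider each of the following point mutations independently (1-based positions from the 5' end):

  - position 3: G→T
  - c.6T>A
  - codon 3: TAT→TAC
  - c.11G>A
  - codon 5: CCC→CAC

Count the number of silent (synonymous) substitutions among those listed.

1

Codon 1: ATG (Met) → ATT (Ile) — missense.
Codon 2: TAT (Tyr) → TAA (Stop) — nonsense.
Codon 3: TAT (Tyr) → TAC (Tyr) — synonymous.
Codon 4: CGA (Arg) → CAA (Gln) — missense.
Codon 5: CCC (Pro) → CAC (His) — missense.
Synonymous: 1 of 5.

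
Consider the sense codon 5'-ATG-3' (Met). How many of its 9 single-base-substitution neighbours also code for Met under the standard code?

Position 1: none → 0 synonymous.
Position 2: none → 0 synonymous.
Position 3: none → 0 synonymous.
Total: 0 + 0 + 0 = 0.

0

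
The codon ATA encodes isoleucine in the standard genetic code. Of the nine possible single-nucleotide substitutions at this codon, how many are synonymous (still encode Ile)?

2

Position 1: none → 0 synonymous.
Position 2: none → 0 synonymous.
Position 3: ATT, ATC → 2 synonymous.
Total: 0 + 0 + 2 = 2.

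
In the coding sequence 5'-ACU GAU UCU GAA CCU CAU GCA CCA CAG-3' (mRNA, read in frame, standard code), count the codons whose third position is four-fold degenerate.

5

Codon 1 ACU (Thr): third position 4-fold.
Codon 2 GAU (Asp): third position 2-fold.
Codon 3 UCU (Ser): third position 4-fold.
Codon 4 GAA (Glu): third position 2-fold.
Codon 5 CCU (Pro): third position 4-fold.
Codon 6 CAU (His): third position 2-fold.
Codon 7 GCA (Ala): third position 4-fold.
Codon 8 CCA (Pro): third position 4-fold.
Codon 9 CAG (Gln): third position 2-fold.
Four-fold degenerate third positions: 5.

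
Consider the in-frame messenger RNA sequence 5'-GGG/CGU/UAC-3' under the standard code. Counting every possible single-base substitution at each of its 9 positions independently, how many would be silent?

Codon 1 (GGG, Gly): 3 synonymous substitutions.
Codon 2 (CGU, Arg): 3 synonymous substitutions.
Codon 3 (UAC, Tyr): 1 synonymous substitution.
Total: 3 + 3 + 1 = 7.

7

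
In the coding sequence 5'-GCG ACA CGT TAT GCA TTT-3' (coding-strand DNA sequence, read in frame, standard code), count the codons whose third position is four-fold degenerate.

4

Codon 1 GCG (Ala): third position 4-fold.
Codon 2 ACA (Thr): third position 4-fold.
Codon 3 CGT (Arg): third position 4-fold.
Codon 4 TAT (Tyr): third position 2-fold.
Codon 5 GCA (Ala): third position 4-fold.
Codon 6 TTT (Phe): third position 2-fold.
Four-fold degenerate third positions: 4.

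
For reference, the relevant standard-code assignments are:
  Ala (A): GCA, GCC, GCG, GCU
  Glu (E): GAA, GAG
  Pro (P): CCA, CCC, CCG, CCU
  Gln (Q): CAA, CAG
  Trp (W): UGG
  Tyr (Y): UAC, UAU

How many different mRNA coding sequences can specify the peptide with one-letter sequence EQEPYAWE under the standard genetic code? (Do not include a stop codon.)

512

Glu: 2 codons.
Gln: 2 codons.
Glu: 2 codons.
Pro: 4 codons.
Tyr: 2 codons.
Ala: 4 codons.
Trp: 1 codon.
Glu: 2 codons.
2 × 2 × 2 × 4 × 2 × 4 × 1 × 2 = 512.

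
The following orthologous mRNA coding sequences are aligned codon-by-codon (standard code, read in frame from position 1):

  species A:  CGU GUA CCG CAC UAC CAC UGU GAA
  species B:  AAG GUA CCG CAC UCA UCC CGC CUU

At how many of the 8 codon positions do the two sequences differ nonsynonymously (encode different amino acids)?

5

Codon 1: CGU Arg / AAG Lys — nonsynonymous.
Codon 2: GUA Val / GUA Val — identical.
Codon 3: CCG Pro / CCG Pro — identical.
Codon 4: CAC His / CAC His — identical.
Codon 5: UAC Tyr / UCA Ser — nonsynonymous.
Codon 6: CAC His / UCC Ser — nonsynonymous.
Codon 7: UGU Cys / CGC Arg — nonsynonymous.
Codon 8: GAA Glu / CUU Leu — nonsynonymous.
Nonsynonymous differences: 5.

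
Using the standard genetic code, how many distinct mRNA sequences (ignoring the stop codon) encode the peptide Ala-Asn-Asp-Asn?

Ala: 4 codons.
Asn: 2 codons.
Asp: 2 codons.
Asn: 2 codons.
4 × 2 × 2 × 2 = 32.

32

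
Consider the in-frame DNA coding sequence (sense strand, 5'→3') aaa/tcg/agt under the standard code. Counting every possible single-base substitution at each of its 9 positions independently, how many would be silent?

5

Codon 1 (AAA, Lys): 1 synonymous substitution.
Codon 2 (TCG, Ser): 3 synonymous substitutions.
Codon 3 (AGT, Ser): 1 synonymous substitution.
Total: 1 + 3 + 1 = 5.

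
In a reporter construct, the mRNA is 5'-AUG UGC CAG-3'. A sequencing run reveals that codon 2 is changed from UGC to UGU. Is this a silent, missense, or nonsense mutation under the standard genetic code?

silent

Position 6 falls in codon 2: UGC → Cys.
After the substitution the codon is UGU → Cys.
Both encode Cys, so the change is synonymous.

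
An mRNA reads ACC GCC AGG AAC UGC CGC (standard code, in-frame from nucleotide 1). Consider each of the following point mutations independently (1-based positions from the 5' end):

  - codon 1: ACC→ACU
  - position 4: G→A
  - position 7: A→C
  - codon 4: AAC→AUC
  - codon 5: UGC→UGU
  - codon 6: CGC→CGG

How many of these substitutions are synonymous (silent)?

4

Codon 1: ACC (Thr) → ACU (Thr) — synonymous.
Codon 2: GCC (Ala) → ACC (Thr) — missense.
Codon 3: AGG (Arg) → CGG (Arg) — synonymous.
Codon 4: AAC (Asn) → AUC (Ile) — missense.
Codon 5: UGC (Cys) → UGU (Cys) — synonymous.
Codon 6: CGC (Arg) → CGG (Arg) — synonymous.
Synonymous: 4 of 6.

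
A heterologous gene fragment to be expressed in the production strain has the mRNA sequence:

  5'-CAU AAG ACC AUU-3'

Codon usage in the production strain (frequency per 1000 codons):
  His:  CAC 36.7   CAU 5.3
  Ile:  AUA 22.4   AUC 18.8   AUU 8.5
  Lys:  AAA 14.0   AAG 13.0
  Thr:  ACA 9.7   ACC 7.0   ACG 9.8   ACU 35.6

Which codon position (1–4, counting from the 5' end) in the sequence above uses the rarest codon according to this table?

Codon 1 CAU (His): 5.3 per 1000.
Codon 2 AAG (Lys): 13.0 per 1000.
Codon 3 ACC (Thr): 7.0 per 1000.
Codon 4 AUU (Ile): 8.5 per 1000.
Lowest frequency is 5.3 at codon 1.

1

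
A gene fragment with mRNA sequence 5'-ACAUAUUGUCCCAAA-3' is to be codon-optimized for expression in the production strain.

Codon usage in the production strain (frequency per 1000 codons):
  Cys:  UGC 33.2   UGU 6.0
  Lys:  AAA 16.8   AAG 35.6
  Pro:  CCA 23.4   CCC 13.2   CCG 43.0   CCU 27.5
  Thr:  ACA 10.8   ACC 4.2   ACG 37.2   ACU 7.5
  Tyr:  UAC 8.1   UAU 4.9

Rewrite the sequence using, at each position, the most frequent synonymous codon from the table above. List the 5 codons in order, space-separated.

Codon 1 (Thr): best is ACG at 37.2.
Codon 2 (Tyr): best is UAC at 8.1.
Codon 3 (Cys): best is UGC at 33.2.
Codon 4 (Pro): best is CCG at 43.0.
Codon 5 (Lys): best is AAG at 35.6.

ACG UAC UGC CCG AAG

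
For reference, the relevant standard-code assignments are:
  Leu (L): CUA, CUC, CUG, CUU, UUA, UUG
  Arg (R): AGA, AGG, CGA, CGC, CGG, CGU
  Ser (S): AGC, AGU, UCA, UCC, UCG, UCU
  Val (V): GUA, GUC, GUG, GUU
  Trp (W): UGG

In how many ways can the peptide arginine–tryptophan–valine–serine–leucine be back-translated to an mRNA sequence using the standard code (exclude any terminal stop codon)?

864

Arg: 6 codons.
Trp: 1 codon.
Val: 4 codons.
Ser: 6 codons.
Leu: 6 codons.
6 × 1 × 4 × 6 × 6 = 864.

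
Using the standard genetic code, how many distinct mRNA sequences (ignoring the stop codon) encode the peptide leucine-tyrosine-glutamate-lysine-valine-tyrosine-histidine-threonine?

3072

Leu: 6 codons.
Tyr: 2 codons.
Glu: 2 codons.
Lys: 2 codons.
Val: 4 codons.
Tyr: 2 codons.
His: 2 codons.
Thr: 4 codons.
6 × 2 × 2 × 2 × 4 × 2 × 2 × 4 = 3072.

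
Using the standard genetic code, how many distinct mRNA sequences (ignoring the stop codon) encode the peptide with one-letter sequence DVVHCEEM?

512

Asp: 2 codons.
Val: 4 codons.
Val: 4 codons.
His: 2 codons.
Cys: 2 codons.
Glu: 2 codons.
Glu: 2 codons.
Met: 1 codon.
2 × 4 × 4 × 2 × 2 × 2 × 2 × 1 = 512.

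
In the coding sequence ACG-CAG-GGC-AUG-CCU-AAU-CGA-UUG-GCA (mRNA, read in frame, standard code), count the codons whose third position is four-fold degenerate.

5

Codon 1 ACG (Thr): third position 4-fold.
Codon 2 CAG (Gln): third position 2-fold.
Codon 3 GGC (Gly): third position 4-fold.
Codon 4 AUG (Met): third position 1-fold.
Codon 5 CCU (Pro): third position 4-fold.
Codon 6 AAU (Asn): third position 2-fold.
Codon 7 CGA (Arg): third position 4-fold.
Codon 8 UUG (Leu): third position 2-fold.
Codon 9 GCA (Ala): third position 4-fold.
Four-fold degenerate third positions: 5.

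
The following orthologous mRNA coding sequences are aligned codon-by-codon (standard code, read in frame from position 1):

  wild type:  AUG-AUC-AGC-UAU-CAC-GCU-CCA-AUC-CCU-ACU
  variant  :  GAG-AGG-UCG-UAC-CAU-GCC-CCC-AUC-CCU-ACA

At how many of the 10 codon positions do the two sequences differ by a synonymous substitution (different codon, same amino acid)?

6

Codon 1: AUG Met / GAG Glu — nonsynonymous.
Codon 2: AUC Ile / AGG Arg — nonsynonymous.
Codon 3: AGC Ser / UCG Ser — synonymous.
Codon 4: UAU Tyr / UAC Tyr — synonymous.
Codon 5: CAC His / CAU His — synonymous.
Codon 6: GCU Ala / GCC Ala — synonymous.
Codon 7: CCA Pro / CCC Pro — synonymous.
Codon 8: AUC Ile / AUC Ile — identical.
Codon 9: CCU Pro / CCU Pro — identical.
Codon 10: ACU Thr / ACA Thr — synonymous.
Synonymous differences: 6.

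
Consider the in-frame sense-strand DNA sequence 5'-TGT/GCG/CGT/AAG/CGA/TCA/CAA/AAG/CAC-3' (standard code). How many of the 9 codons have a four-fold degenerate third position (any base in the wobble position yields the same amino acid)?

Codon 1 TGT (Cys): third position 2-fold.
Codon 2 GCG (Ala): third position 4-fold.
Codon 3 CGT (Arg): third position 4-fold.
Codon 4 AAG (Lys): third position 2-fold.
Codon 5 CGA (Arg): third position 4-fold.
Codon 6 TCA (Ser): third position 4-fold.
Codon 7 CAA (Gln): third position 2-fold.
Codon 8 AAG (Lys): third position 2-fold.
Codon 9 CAC (His): third position 2-fold.
Four-fold degenerate third positions: 4.

4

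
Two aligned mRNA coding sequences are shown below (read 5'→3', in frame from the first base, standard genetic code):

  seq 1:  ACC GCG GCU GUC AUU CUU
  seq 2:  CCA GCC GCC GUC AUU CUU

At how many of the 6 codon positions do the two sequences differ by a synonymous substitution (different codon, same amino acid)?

2

Codon 1: ACC Thr / CCA Pro — nonsynonymous.
Codon 2: GCG Ala / GCC Ala — synonymous.
Codon 3: GCU Ala / GCC Ala — synonymous.
Codon 4: GUC Val / GUC Val — identical.
Codon 5: AUU Ile / AUU Ile — identical.
Codon 6: CUU Leu / CUU Leu — identical.
Synonymous differences: 2.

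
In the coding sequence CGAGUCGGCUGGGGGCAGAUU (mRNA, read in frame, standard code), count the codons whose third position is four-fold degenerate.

4

Codon 1 CGA (Arg): third position 4-fold.
Codon 2 GUC (Val): third position 4-fold.
Codon 3 GGC (Gly): third position 4-fold.
Codon 4 UGG (Trp): third position 1-fold.
Codon 5 GGG (Gly): third position 4-fold.
Codon 6 CAG (Gln): third position 2-fold.
Codon 7 AUU (Ile): third position 3-fold.
Four-fold degenerate third positions: 4.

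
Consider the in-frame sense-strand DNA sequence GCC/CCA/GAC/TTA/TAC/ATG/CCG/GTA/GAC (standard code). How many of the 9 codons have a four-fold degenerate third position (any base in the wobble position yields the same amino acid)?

Codon 1 GCC (Ala): third position 4-fold.
Codon 2 CCA (Pro): third position 4-fold.
Codon 3 GAC (Asp): third position 2-fold.
Codon 4 TTA (Leu): third position 2-fold.
Codon 5 TAC (Tyr): third position 2-fold.
Codon 6 ATG (Met): third position 1-fold.
Codon 7 CCG (Pro): third position 4-fold.
Codon 8 GTA (Val): third position 4-fold.
Codon 9 GAC (Asp): third position 2-fold.
Four-fold degenerate third positions: 4.

4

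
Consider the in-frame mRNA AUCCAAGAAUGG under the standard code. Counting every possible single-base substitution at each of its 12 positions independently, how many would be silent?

Codon 1 (AUC, Ile): 2 synonymous substitutions.
Codon 2 (CAA, Gln): 1 synonymous substitution.
Codon 3 (GAA, Glu): 1 synonymous substitution.
Codon 4 (UGG, Trp): 0 synonymous substitutions.
Total: 2 + 1 + 1 + 0 = 4.

4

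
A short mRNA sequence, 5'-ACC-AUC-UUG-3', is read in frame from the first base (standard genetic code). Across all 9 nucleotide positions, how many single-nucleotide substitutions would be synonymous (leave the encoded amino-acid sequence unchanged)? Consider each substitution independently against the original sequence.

Codon 1 (ACC, Thr): 3 synonymous substitutions.
Codon 2 (AUC, Ile): 2 synonymous substitutions.
Codon 3 (UUG, Leu): 2 synonymous substitutions.
Total: 3 + 2 + 2 = 7.

7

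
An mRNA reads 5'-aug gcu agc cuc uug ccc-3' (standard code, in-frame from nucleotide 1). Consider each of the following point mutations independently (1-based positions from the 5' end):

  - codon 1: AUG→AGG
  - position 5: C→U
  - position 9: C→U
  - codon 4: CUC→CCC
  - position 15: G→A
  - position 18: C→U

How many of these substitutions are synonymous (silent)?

Codon 1: AUG (Met) → AGG (Arg) — missense.
Codon 2: GCU (Ala) → GUU (Val) — missense.
Codon 3: AGC (Ser) → AGU (Ser) — synonymous.
Codon 4: CUC (Leu) → CCC (Pro) — missense.
Codon 5: UUG (Leu) → UUA (Leu) — synonymous.
Codon 6: CCC (Pro) → CCU (Pro) — synonymous.
Synonymous: 3 of 6.

3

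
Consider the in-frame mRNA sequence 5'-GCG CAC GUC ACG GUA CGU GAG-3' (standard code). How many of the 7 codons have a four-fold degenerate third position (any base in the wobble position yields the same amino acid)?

5

Codon 1 GCG (Ala): third position 4-fold.
Codon 2 CAC (His): third position 2-fold.
Codon 3 GUC (Val): third position 4-fold.
Codon 4 ACG (Thr): third position 4-fold.
Codon 5 GUA (Val): third position 4-fold.
Codon 6 CGU (Arg): third position 4-fold.
Codon 7 GAG (Glu): third position 2-fold.
Four-fold degenerate third positions: 5.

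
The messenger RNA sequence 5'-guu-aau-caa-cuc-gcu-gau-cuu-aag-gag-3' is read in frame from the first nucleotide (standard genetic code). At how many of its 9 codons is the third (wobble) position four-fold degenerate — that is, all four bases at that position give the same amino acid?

4

Codon 1 GUU (Val): third position 4-fold.
Codon 2 AAU (Asn): third position 2-fold.
Codon 3 CAA (Gln): third position 2-fold.
Codon 4 CUC (Leu): third position 4-fold.
Codon 5 GCU (Ala): third position 4-fold.
Codon 6 GAU (Asp): third position 2-fold.
Codon 7 CUU (Leu): third position 4-fold.
Codon 8 AAG (Lys): third position 2-fold.
Codon 9 GAG (Glu): third position 2-fold.
Four-fold degenerate third positions: 4.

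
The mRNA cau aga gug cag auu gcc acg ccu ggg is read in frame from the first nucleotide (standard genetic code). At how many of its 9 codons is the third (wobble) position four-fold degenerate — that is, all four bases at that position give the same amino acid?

Codon 1 CAU (His): third position 2-fold.
Codon 2 AGA (Arg): third position 2-fold.
Codon 3 GUG (Val): third position 4-fold.
Codon 4 CAG (Gln): third position 2-fold.
Codon 5 AUU (Ile): third position 3-fold.
Codon 6 GCC (Ala): third position 4-fold.
Codon 7 ACG (Thr): third position 4-fold.
Codon 8 CCU (Pro): third position 4-fold.
Codon 9 GGG (Gly): third position 4-fold.
Four-fold degenerate third positions: 5.

5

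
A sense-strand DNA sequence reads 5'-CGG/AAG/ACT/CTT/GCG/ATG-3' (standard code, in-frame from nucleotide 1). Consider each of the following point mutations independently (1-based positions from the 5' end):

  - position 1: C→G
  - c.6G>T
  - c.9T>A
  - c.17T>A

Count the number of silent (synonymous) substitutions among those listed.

1

Codon 1: CGG (Arg) → GGG (Gly) — missense.
Codon 2: AAG (Lys) → AAT (Asn) — missense.
Codon 3: ACT (Thr) → ACA (Thr) — synonymous.
Codon 6: ATG (Met) → AAG (Lys) — missense.
Synonymous: 1 of 4.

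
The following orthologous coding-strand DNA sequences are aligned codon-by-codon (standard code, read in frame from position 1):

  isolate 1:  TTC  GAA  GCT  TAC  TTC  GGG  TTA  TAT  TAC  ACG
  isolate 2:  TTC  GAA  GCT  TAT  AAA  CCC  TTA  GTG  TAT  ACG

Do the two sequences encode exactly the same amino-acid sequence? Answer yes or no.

Codon 1: TTC Phe / TTC Phe — identical.
Codon 2: GAA Glu / GAA Glu — identical.
Codon 3: GCT Ala / GCT Ala — identical.
Codon 4: TAC Tyr / TAT Tyr — synonymous.
Codon 5: TTC Phe / AAA Lys — nonsynonymous.
Codon 6: GGG Gly / CCC Pro — nonsynonymous.
Codon 7: TTA Leu / TTA Leu — identical.
Codon 8: TAT Tyr / GTG Val — nonsynonymous.
Codon 9: TAC Tyr / TAT Tyr — synonymous.
Codon 10: ACG Thr / ACG Thr — identical.
Nonsynonymous differences: 3 → different protein.

no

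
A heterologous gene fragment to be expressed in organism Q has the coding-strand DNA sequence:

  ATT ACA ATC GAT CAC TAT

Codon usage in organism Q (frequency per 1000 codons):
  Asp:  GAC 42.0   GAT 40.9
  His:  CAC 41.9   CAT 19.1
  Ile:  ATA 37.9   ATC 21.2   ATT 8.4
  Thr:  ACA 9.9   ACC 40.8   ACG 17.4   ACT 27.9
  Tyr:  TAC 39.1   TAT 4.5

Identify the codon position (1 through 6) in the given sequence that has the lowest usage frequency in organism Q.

6

Codon 1 ATT (Ile): 8.4 per 1000.
Codon 2 ACA (Thr): 9.9 per 1000.
Codon 3 ATC (Ile): 21.2 per 1000.
Codon 4 GAT (Asp): 40.9 per 1000.
Codon 5 CAC (His): 41.9 per 1000.
Codon 6 TAT (Tyr): 4.5 per 1000.
Lowest frequency is 4.5 at codon 6.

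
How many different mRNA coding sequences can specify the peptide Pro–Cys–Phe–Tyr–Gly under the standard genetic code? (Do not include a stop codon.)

Pro: 4 codons.
Cys: 2 codons.
Phe: 2 codons.
Tyr: 2 codons.
Gly: 4 codons.
4 × 2 × 2 × 2 × 4 = 128.

128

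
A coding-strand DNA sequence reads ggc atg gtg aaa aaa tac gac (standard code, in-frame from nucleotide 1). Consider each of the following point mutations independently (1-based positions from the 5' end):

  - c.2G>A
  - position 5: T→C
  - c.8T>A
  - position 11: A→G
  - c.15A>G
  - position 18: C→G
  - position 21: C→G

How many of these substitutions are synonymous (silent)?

Codon 1: GGC (Gly) → GAC (Asp) — missense.
Codon 2: ATG (Met) → ACG (Thr) — missense.
Codon 3: GTG (Val) → GAG (Glu) — missense.
Codon 4: AAA (Lys) → AGA (Arg) — missense.
Codon 5: AAA (Lys) → AAG (Lys) — synonymous.
Codon 6: TAC (Tyr) → TAG (Stop) — nonsense.
Codon 7: GAC (Asp) → GAG (Glu) — missense.
Synonymous: 1 of 7.

1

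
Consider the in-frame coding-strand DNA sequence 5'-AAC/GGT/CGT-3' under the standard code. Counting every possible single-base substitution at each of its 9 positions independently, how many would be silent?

Codon 1 (AAC, Asn): 1 synonymous substitution.
Codon 2 (GGT, Gly): 3 synonymous substitutions.
Codon 3 (CGT, Arg): 3 synonymous substitutions.
Total: 1 + 3 + 3 = 7.

7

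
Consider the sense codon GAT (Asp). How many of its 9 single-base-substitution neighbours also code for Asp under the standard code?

1

Position 1: none → 0 synonymous.
Position 2: none → 0 synonymous.
Position 3: GAC → 1 synonymous.
Total: 0 + 0 + 1 = 1.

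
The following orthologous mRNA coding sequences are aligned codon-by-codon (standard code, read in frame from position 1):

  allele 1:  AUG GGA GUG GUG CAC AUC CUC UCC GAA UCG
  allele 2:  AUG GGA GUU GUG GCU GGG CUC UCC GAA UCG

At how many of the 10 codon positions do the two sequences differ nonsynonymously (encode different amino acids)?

Codon 1: AUG Met / AUG Met — identical.
Codon 2: GGA Gly / GGA Gly — identical.
Codon 3: GUG Val / GUU Val — synonymous.
Codon 4: GUG Val / GUG Val — identical.
Codon 5: CAC His / GCU Ala — nonsynonymous.
Codon 6: AUC Ile / GGG Gly — nonsynonymous.
Codon 7: CUC Leu / CUC Leu — identical.
Codon 8: UCC Ser / UCC Ser — identical.
Codon 9: GAA Glu / GAA Glu — identical.
Codon 10: UCG Ser / UCG Ser — identical.
Nonsynonymous differences: 2.

2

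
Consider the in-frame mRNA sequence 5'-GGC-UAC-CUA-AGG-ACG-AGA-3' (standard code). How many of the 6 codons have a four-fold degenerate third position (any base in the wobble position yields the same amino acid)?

Codon 1 GGC (Gly): third position 4-fold.
Codon 2 UAC (Tyr): third position 2-fold.
Codon 3 CUA (Leu): third position 4-fold.
Codon 4 AGG (Arg): third position 2-fold.
Codon 5 ACG (Thr): third position 4-fold.
Codon 6 AGA (Arg): third position 2-fold.
Four-fold degenerate third positions: 3.

3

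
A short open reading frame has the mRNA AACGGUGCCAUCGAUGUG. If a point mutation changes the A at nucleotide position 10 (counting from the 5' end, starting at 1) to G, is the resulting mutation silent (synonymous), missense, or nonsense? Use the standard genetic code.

missense

Position 10 falls in codon 4: AUC → Ile.
After the substitution the codon is GUC → Val.
Ile ≠ Val, so this is a missense mutation.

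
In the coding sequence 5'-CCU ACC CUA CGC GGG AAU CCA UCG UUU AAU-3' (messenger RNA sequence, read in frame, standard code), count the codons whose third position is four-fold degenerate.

Codon 1 CCU (Pro): third position 4-fold.
Codon 2 ACC (Thr): third position 4-fold.
Codon 3 CUA (Leu): third position 4-fold.
Codon 4 CGC (Arg): third position 4-fold.
Codon 5 GGG (Gly): third position 4-fold.
Codon 6 AAU (Asn): third position 2-fold.
Codon 7 CCA (Pro): third position 4-fold.
Codon 8 UCG (Ser): third position 4-fold.
Codon 9 UUU (Phe): third position 2-fold.
Codon 10 AAU (Asn): third position 2-fold.
Four-fold degenerate third positions: 7.

7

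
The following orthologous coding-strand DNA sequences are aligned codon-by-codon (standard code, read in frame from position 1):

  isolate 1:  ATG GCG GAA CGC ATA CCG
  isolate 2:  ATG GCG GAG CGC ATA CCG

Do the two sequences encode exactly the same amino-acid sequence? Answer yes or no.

Codon 1: ATG Met / ATG Met — identical.
Codon 2: GCG Ala / GCG Ala — identical.
Codon 3: GAA Glu / GAG Glu — synonymous.
Codon 4: CGC Arg / CGC Arg — identical.
Codon 5: ATA Ile / ATA Ile — identical.
Codon 6: CCG Pro / CCG Pro — identical.
Nonsynonymous differences: 0 → same protein.

yes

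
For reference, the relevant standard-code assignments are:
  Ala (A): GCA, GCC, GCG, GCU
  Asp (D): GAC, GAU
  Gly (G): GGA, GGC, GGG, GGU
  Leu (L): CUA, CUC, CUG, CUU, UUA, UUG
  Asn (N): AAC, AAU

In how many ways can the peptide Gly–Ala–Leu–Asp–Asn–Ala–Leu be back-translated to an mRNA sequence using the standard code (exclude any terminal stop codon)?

9216

Gly: 4 codons.
Ala: 4 codons.
Leu: 6 codons.
Asp: 2 codons.
Asn: 2 codons.
Ala: 4 codons.
Leu: 6 codons.
4 × 4 × 6 × 2 × 2 × 4 × 6 = 9216.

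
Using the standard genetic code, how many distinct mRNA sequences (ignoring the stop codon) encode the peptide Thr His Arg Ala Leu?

Thr: 4 codons.
His: 2 codons.
Arg: 6 codons.
Ala: 4 codons.
Leu: 6 codons.
4 × 2 × 6 × 4 × 6 = 1152.

1152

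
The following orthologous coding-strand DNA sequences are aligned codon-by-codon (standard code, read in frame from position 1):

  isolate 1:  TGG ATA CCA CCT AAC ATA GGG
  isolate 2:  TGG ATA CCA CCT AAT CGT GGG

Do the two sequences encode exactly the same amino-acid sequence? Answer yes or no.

Codon 1: TGG Trp / TGG Trp — identical.
Codon 2: ATA Ile / ATA Ile — identical.
Codon 3: CCA Pro / CCA Pro — identical.
Codon 4: CCT Pro / CCT Pro — identical.
Codon 5: AAC Asn / AAT Asn — synonymous.
Codon 6: ATA Ile / CGT Arg — nonsynonymous.
Codon 7: GGG Gly / GGG Gly — identical.
Nonsynonymous differences: 1 → different protein.

no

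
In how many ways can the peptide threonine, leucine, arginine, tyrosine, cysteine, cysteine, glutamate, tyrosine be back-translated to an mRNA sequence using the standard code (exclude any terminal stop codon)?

4608

Thr: 4 codons.
Leu: 6 codons.
Arg: 6 codons.
Tyr: 2 codons.
Cys: 2 codons.
Cys: 2 codons.
Glu: 2 codons.
Tyr: 2 codons.
4 × 6 × 6 × 2 × 2 × 2 × 2 × 2 = 4608.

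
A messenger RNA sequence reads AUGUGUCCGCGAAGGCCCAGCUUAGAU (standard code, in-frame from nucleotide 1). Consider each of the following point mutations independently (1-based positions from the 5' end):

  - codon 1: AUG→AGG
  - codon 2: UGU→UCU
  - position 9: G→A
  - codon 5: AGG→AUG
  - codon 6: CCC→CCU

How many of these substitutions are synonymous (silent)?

2

Codon 1: AUG (Met) → AGG (Arg) — missense.
Codon 2: UGU (Cys) → UCU (Ser) — missense.
Codon 3: CCG (Pro) → CCA (Pro) — synonymous.
Codon 5: AGG (Arg) → AUG (Met) — missense.
Codon 6: CCC (Pro) → CCU (Pro) — synonymous.
Synonymous: 2 of 5.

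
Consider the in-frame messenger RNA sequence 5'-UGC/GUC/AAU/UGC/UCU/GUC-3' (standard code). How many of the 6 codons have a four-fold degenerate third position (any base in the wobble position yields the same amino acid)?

Codon 1 UGC (Cys): third position 2-fold.
Codon 2 GUC (Val): third position 4-fold.
Codon 3 AAU (Asn): third position 2-fold.
Codon 4 UGC (Cys): third position 2-fold.
Codon 5 UCU (Ser): third position 4-fold.
Codon 6 GUC (Val): third position 4-fold.
Four-fold degenerate third positions: 3.

3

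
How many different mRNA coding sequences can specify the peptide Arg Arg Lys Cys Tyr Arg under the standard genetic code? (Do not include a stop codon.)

Arg: 6 codons.
Arg: 6 codons.
Lys: 2 codons.
Cys: 2 codons.
Tyr: 2 codons.
Arg: 6 codons.
6 × 6 × 2 × 2 × 2 × 6 = 1728.

1728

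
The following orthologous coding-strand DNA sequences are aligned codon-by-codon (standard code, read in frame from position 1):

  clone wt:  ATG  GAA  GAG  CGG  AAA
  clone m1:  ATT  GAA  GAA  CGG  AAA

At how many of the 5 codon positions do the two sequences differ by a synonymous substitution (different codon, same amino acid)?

1

Codon 1: ATG Met / ATT Ile — nonsynonymous.
Codon 2: GAA Glu / GAA Glu — identical.
Codon 3: GAG Glu / GAA Glu — synonymous.
Codon 4: CGG Arg / CGG Arg — identical.
Codon 5: AAA Lys / AAA Lys — identical.
Synonymous differences: 1.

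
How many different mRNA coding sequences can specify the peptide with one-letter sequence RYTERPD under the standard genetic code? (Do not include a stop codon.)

4608

Arg: 6 codons.
Tyr: 2 codons.
Thr: 4 codons.
Glu: 2 codons.
Arg: 6 codons.
Pro: 4 codons.
Asp: 2 codons.
6 × 2 × 4 × 2 × 6 × 4 × 2 = 4608.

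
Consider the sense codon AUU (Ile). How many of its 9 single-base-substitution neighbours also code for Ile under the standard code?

2

Position 1: none → 0 synonymous.
Position 2: none → 0 synonymous.
Position 3: AUC, AUA → 2 synonymous.
Total: 0 + 0 + 2 = 2.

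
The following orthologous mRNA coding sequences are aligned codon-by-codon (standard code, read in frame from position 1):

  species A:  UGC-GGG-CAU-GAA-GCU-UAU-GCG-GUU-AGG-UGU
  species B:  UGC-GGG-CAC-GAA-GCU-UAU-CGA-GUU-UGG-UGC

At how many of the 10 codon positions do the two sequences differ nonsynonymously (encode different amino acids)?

Codon 1: UGC Cys / UGC Cys — identical.
Codon 2: GGG Gly / GGG Gly — identical.
Codon 3: CAU His / CAC His — synonymous.
Codon 4: GAA Glu / GAA Glu — identical.
Codon 5: GCU Ala / GCU Ala — identical.
Codon 6: UAU Tyr / UAU Tyr — identical.
Codon 7: GCG Ala / CGA Arg — nonsynonymous.
Codon 8: GUU Val / GUU Val — identical.
Codon 9: AGG Arg / UGG Trp — nonsynonymous.
Codon 10: UGU Cys / UGC Cys — synonymous.
Nonsynonymous differences: 2.

2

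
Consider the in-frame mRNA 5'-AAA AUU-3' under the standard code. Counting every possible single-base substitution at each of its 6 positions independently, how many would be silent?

Codon 1 (AAA, Lys): 1 synonymous substitution.
Codon 2 (AUU, Ile): 2 synonymous substitutions.
Total: 1 + 2 = 3.

3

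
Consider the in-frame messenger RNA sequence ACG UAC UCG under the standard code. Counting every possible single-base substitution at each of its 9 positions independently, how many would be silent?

7

Codon 1 (ACG, Thr): 3 synonymous substitutions.
Codon 2 (UAC, Tyr): 1 synonymous substitution.
Codon 3 (UCG, Ser): 3 synonymous substitutions.
Total: 3 + 1 + 3 = 7.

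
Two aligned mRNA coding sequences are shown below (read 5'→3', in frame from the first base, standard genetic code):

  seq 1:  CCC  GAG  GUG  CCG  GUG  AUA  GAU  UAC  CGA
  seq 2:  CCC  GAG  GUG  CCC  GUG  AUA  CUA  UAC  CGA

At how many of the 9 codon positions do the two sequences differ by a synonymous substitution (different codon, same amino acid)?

Codon 1: CCC Pro / CCC Pro — identical.
Codon 2: GAG Glu / GAG Glu — identical.
Codon 3: GUG Val / GUG Val — identical.
Codon 4: CCG Pro / CCC Pro — synonymous.
Codon 5: GUG Val / GUG Val — identical.
Codon 6: AUA Ile / AUA Ile — identical.
Codon 7: GAU Asp / CUA Leu — nonsynonymous.
Codon 8: UAC Tyr / UAC Tyr — identical.
Codon 9: CGA Arg / CGA Arg — identical.
Synonymous differences: 1.

1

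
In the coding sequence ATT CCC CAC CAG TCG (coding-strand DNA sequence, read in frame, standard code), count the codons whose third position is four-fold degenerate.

Codon 1 ATT (Ile): third position 3-fold.
Codon 2 CCC (Pro): third position 4-fold.
Codon 3 CAC (His): third position 2-fold.
Codon 4 CAG (Gln): third position 2-fold.
Codon 5 TCG (Ser): third position 4-fold.
Four-fold degenerate third positions: 2.

2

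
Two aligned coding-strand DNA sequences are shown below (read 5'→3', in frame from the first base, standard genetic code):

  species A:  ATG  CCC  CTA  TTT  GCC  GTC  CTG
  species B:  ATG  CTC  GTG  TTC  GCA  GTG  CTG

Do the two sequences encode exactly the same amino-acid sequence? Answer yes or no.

no

Codon 1: ATG Met / ATG Met — identical.
Codon 2: CCC Pro / CTC Leu — nonsynonymous.
Codon 3: CTA Leu / GTG Val — nonsynonymous.
Codon 4: TTT Phe / TTC Phe — synonymous.
Codon 5: GCC Ala / GCA Ala — synonymous.
Codon 6: GTC Val / GTG Val — synonymous.
Codon 7: CTG Leu / CTG Leu — identical.
Nonsynonymous differences: 2 → different protein.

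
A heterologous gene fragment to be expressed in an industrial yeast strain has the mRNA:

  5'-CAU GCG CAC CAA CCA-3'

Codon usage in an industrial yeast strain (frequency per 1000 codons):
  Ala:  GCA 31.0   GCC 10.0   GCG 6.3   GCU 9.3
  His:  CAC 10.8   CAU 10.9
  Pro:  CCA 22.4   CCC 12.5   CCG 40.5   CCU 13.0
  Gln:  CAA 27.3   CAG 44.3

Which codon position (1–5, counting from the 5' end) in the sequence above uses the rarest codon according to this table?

2

Codon 1 CAU (His): 10.9 per 1000.
Codon 2 GCG (Ala): 6.3 per 1000.
Codon 3 CAC (His): 10.8 per 1000.
Codon 4 CAA (Gln): 27.3 per 1000.
Codon 5 CCA (Pro): 22.4 per 1000.
Lowest frequency is 6.3 at codon 2.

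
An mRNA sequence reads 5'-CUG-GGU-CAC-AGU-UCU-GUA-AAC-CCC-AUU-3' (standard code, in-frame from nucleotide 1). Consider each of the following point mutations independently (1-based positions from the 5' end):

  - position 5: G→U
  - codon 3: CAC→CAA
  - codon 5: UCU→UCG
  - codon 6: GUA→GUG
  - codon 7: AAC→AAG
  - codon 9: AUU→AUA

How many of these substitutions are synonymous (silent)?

3

Codon 2: GGU (Gly) → GUU (Val) — missense.
Codon 3: CAC (His) → CAA (Gln) — missense.
Codon 5: UCU (Ser) → UCG (Ser) — synonymous.
Codon 6: GUA (Val) → GUG (Val) — synonymous.
Codon 7: AAC (Asn) → AAG (Lys) — missense.
Codon 9: AUU (Ile) → AUA (Ile) — synonymous.
Synonymous: 3 of 6.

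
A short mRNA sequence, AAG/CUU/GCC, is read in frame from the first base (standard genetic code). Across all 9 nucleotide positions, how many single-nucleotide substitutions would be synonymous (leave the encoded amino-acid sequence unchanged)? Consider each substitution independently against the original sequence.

7

Codon 1 (AAG, Lys): 1 synonymous substitution.
Codon 2 (CUU, Leu): 3 synonymous substitutions.
Codon 3 (GCC, Ala): 3 synonymous substitutions.
Total: 1 + 3 + 3 = 7.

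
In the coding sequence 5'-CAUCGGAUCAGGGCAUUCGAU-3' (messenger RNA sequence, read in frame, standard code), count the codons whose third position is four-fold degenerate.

Codon 1 CAU (His): third position 2-fold.
Codon 2 CGG (Arg): third position 4-fold.
Codon 3 AUC (Ile): third position 3-fold.
Codon 4 AGG (Arg): third position 2-fold.
Codon 5 GCA (Ala): third position 4-fold.
Codon 6 UUC (Phe): third position 2-fold.
Codon 7 GAU (Asp): third position 2-fold.
Four-fold degenerate third positions: 2.

2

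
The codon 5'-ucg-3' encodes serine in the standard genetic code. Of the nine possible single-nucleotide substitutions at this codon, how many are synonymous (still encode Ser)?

3

Position 1: none → 0 synonymous.
Position 2: none → 0 synonymous.
Position 3: UCU, UCC, UCA → 3 synonymous.
Total: 0 + 0 + 3 = 3.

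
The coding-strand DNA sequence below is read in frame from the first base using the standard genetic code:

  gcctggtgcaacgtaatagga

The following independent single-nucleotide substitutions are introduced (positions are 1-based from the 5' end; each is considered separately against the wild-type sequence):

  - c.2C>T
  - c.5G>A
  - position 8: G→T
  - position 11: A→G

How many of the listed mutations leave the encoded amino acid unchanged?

Codon 1: GCC (Ala) → GTC (Val) — missense.
Codon 2: TGG (Trp) → TAG (Stop) — nonsense.
Codon 3: TGC (Cys) → TTC (Phe) — missense.
Codon 4: AAC (Asn) → AGC (Ser) — missense.
Synonymous: 0 of 4.

0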